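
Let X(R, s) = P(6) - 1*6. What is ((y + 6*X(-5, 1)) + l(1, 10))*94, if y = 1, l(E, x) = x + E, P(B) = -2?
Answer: -3384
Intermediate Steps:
X(R, s) = -8 (X(R, s) = -2 - 1*6 = -2 - 6 = -8)
l(E, x) = E + x
((y + 6*X(-5, 1)) + l(1, 10))*94 = ((1 + 6*(-8)) + (1 + 10))*94 = ((1 - 48) + 11)*94 = (-47 + 11)*94 = -36*94 = -3384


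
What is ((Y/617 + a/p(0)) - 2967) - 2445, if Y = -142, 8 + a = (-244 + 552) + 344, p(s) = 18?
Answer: -29855440/5553 ≈ -5376.5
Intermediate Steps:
a = 644 (a = -8 + ((-244 + 552) + 344) = -8 + (308 + 344) = -8 + 652 = 644)
((Y/617 + a/p(0)) - 2967) - 2445 = ((-142/617 + 644/18) - 2967) - 2445 = ((-142*1/617 + 644*(1/18)) - 2967) - 2445 = ((-142/617 + 322/9) - 2967) - 2445 = (197396/5553 - 2967) - 2445 = -16278355/5553 - 2445 = -29855440/5553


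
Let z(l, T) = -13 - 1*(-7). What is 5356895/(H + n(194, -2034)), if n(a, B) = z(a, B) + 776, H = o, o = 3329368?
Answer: 5356895/3330138 ≈ 1.6086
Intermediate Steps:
z(l, T) = -6 (z(l, T) = -13 + 7 = -6)
H = 3329368
n(a, B) = 770 (n(a, B) = -6 + 776 = 770)
5356895/(H + n(194, -2034)) = 5356895/(3329368 + 770) = 5356895/3330138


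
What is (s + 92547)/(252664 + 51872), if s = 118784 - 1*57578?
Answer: 51251/101512 ≈ 0.50488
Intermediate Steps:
s = 61206 (s = 118784 - 57578 = 61206)
(s + 92547)/(252664 + 51872) = (61206 + 92547)/(252664 + 51872) = 153753/304536 = 153753*(1/304536) = 51251/101512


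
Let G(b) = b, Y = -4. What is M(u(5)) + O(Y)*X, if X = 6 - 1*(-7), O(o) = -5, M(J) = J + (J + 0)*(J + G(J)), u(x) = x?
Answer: -10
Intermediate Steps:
M(J) = J + 2*J**2 (M(J) = J + (J + 0)*(J + J) = J + J*(2*J) = J + 2*J**2)
X = 13 (X = 6 + 7 = 13)
M(u(5)) + O(Y)*X = 5*(1 + 2*5) - 5*13 = 5*(1 + 10) - 65 = 5*11 - 65 = 55 - 65 = -10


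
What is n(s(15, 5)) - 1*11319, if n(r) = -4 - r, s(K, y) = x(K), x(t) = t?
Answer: -11338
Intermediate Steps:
s(K, y) = K
n(s(15, 5)) - 1*11319 = (-4 - 1*15) - 1*11319 = (-4 - 15) - 11319 = -19 - 11319 = -11338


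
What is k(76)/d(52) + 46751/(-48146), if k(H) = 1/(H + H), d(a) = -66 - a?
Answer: -22067739/22724912 ≈ -0.97108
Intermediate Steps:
k(H) = 1/(2*H)
k(76)/d(52) + 46751/(-48146) = ((1/2)/76)/(-66 - 1*52) + 46751/(-48146) = ((1/2)*(1/76))/(-66 - 52) + 46751*(-1/48146) = (1/152)/(-118) - 46751/48146 = (1/152)*(-1/118) - 46751/48146 = -1/17936 - 46751/48146 = -22067739/22724912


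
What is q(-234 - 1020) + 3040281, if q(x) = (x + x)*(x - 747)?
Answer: 8058789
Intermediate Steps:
q(x) = 2*x*(-747 + x) (q(x) = (2*x)*(-747 + x) = 2*x*(-747 + x))
q(-234 - 1020) + 3040281 = 2*(-234 - 1020)*(-747 + (-234 - 1020)) + 3040281 = 2*(-1254)*(-747 - 1254) + 3040281 = 2*(-1254)*(-2001) + 3040281 = 5018508 + 3040281 = 8058789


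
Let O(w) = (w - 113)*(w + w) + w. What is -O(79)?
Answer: 5293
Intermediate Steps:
O(w) = w + 2*w*(-113 + w) (O(w) = (-113 + w)*(2*w) + w = 2*w*(-113 + w) + w = w + 2*w*(-113 + w))
-O(79) = -79*(-225 + 2*79) = -79*(-225 + 158) = -79*(-67) = -1*(-5293) = 5293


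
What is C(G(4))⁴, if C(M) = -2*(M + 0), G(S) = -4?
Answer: 4096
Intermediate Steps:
C(M) = -2*M
C(G(4))⁴ = (-2*(-4))⁴ = 8⁴ = 4096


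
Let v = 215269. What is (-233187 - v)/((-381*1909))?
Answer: 448456/727329 ≈ 0.61658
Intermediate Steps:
(-233187 - v)/((-381*1909)) = (-233187 - 1*215269)/((-381*1909)) = (-233187 - 215269)/(-727329) = -448456*(-1/727329) = 448456/727329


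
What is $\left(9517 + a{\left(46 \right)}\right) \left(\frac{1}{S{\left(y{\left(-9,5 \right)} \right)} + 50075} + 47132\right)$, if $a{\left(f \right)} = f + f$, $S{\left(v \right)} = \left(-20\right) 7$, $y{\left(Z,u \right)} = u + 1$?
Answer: $\frac{7538377156463}{16645} \approx 4.5289 \cdot 10^{8}$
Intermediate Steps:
$y{\left(Z,u \right)} = 1 + u$
$S{\left(v \right)} = -140$
$a{\left(f \right)} = 2 f$
$\left(9517 + a{\left(46 \right)}\right) \left(\frac{1}{S{\left(y{\left(-9,5 \right)} \right)} + 50075} + 47132\right) = \left(9517 + 2 \cdot 46\right) \left(\frac{1}{-140 + 50075} + 47132\right) = \left(9517 + 92\right) \left(\frac{1}{49935} + 47132\right) = 9609 \left(\frac{1}{49935} + 47132\right) = 9609 \cdot \frac{2353536421}{49935} = \frac{7538377156463}{16645}$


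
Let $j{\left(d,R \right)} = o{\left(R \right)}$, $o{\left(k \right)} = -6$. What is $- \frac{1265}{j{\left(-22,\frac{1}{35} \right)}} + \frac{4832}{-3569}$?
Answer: $\frac{4485793}{21414} \approx 209.48$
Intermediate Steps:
$j{\left(d,R \right)} = -6$
$- \frac{1265}{j{\left(-22,\frac{1}{35} \right)}} + \frac{4832}{-3569} = - \frac{1265}{-6} + \frac{4832}{-3569} = \left(-1265\right) \left(- \frac{1}{6}\right) + 4832 \left(- \frac{1}{3569}\right) = \frac{1265}{6} - \frac{4832}{3569} = \frac{4485793}{21414}$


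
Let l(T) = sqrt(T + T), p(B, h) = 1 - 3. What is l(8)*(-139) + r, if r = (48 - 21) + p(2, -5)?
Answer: -531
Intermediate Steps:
p(B, h) = -2
r = 25 (r = (48 - 21) - 2 = 27 - 2 = 25)
l(T) = sqrt(2)*sqrt(T) (l(T) = sqrt(2*T) = sqrt(2)*sqrt(T))
l(8)*(-139) + r = (sqrt(2)*sqrt(8))*(-139) + 25 = (sqrt(2)*(2*sqrt(2)))*(-139) + 25 = 4*(-139) + 25 = -556 + 25 = -531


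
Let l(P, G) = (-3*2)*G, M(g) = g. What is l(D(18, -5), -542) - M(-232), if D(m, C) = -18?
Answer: 3484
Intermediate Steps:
l(P, G) = -6*G
l(D(18, -5), -542) - M(-232) = -6*(-542) - 1*(-232) = 3252 + 232 = 3484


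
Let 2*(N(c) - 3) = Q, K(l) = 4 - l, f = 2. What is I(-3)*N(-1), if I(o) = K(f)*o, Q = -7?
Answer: 3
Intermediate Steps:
N(c) = -½ (N(c) = 3 + (½)*(-7) = 3 - 7/2 = -½)
I(o) = 2*o (I(o) = (4 - 1*2)*o = (4 - 2)*o = 2*o)
I(-3)*N(-1) = (2*(-3))*(-½) = -6*(-½) = 3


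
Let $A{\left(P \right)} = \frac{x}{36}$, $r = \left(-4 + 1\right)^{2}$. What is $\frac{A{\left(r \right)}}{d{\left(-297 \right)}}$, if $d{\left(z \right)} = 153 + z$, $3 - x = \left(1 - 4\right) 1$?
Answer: $- \frac{1}{864} \approx -0.0011574$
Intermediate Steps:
$r = 9$ ($r = \left(-3\right)^{2} = 9$)
$x = 6$ ($x = 3 - \left(1 - 4\right) 1 = 3 - \left(-3\right) 1 = 3 - -3 = 3 + 3 = 6$)
$A{\left(P \right)} = \frac{1}{6}$ ($A{\left(P \right)} = \frac{6}{36} = 6 \cdot \frac{1}{36} = \frac{1}{6}$)
$\frac{A{\left(r \right)}}{d{\left(-297 \right)}} = \frac{1}{6 \left(153 - 297\right)} = \frac{1}{6 \left(-144\right)} = \frac{1}{6} \left(- \frac{1}{144}\right) = - \frac{1}{864}$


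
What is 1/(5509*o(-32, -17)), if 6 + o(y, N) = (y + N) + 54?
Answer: -1/5509 ≈ -0.00018152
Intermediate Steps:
o(y, N) = 48 + N + y (o(y, N) = -6 + ((y + N) + 54) = -6 + ((N + y) + 54) = -6 + (54 + N + y) = 48 + N + y)
1/(5509*o(-32, -17)) = 1/(5509*(48 - 17 - 32)) = (1/5509)/(-1) = (1/5509)*(-1) = -1/5509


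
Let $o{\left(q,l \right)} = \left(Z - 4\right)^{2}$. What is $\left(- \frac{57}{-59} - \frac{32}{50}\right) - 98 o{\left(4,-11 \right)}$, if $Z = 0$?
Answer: $- \frac{2312319}{1475} \approx -1567.7$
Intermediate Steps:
$o{\left(q,l \right)} = 16$ ($o{\left(q,l \right)} = \left(0 - 4\right)^{2} = \left(-4\right)^{2} = 16$)
$\left(- \frac{57}{-59} - \frac{32}{50}\right) - 98 o{\left(4,-11 \right)} = \left(- \frac{57}{-59} - \frac{32}{50}\right) - 1568 = \left(\left(-57\right) \left(- \frac{1}{59}\right) - \frac{16}{25}\right) - 1568 = \left(\frac{57}{59} - \frac{16}{25}\right) - 1568 = \frac{481}{1475} - 1568 = - \frac{2312319}{1475}$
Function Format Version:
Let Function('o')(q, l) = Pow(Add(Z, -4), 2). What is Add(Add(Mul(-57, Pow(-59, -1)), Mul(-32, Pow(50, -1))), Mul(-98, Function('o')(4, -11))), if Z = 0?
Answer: Rational(-2312319, 1475) ≈ -1567.7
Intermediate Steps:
Function('o')(q, l) = 16 (Function('o')(q, l) = Pow(Add(0, -4), 2) = Pow(-4, 2) = 16)
Add(Add(Mul(-57, Pow(-59, -1)), Mul(-32, Pow(50, -1))), Mul(-98, Function('o')(4, -11))) = Add(Add(Mul(-57, Pow(-59, -1)), Mul(-32, Pow(50, -1))), Mul(-98, 16)) = Add(Add(Mul(-57, Rational(-1, 59)), Mul(-32, Rational(1, 50))), -1568) = Add(Add(Rational(57, 59), Rational(-16, 25)), -1568) = Add(Rational(481, 1475), -1568) = Rational(-2312319, 1475)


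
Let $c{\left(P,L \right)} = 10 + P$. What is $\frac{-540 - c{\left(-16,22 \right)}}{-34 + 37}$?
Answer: $-178$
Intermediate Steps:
$\frac{-540 - c{\left(-16,22 \right)}}{-34 + 37} = \frac{-540 - \left(10 - 16\right)}{-34 + 37} = \frac{-540 - -6}{3} = \frac{-540 + 6}{3} = \frac{1}{3} \left(-534\right) = -178$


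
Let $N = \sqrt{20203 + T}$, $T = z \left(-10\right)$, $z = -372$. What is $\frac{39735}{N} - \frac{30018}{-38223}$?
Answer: $\frac{10006}{12741} + \frac{39735 \sqrt{23923}}{23923} \approx 257.69$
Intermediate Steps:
$T = 3720$ ($T = \left(-372\right) \left(-10\right) = 3720$)
$N = \sqrt{23923}$ ($N = \sqrt{20203 + 3720} = \sqrt{23923} \approx 154.67$)
$\frac{39735}{N} - \frac{30018}{-38223} = \frac{39735}{\sqrt{23923}} - \frac{30018}{-38223} = 39735 \frac{\sqrt{23923}}{23923} - - \frac{10006}{12741} = \frac{39735 \sqrt{23923}}{23923} + \frac{10006}{12741} = \frac{10006}{12741} + \frac{39735 \sqrt{23923}}{23923}$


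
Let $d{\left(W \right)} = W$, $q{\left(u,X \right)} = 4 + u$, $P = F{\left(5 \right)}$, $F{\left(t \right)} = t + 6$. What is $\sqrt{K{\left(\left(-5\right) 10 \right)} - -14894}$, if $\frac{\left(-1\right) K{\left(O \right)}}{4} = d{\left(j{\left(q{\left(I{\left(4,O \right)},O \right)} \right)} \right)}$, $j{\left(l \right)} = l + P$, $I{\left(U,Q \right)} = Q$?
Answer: $\sqrt{15034} \approx 122.61$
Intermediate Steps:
$F{\left(t \right)} = 6 + t$
$P = 11$ ($P = 6 + 5 = 11$)
$j{\left(l \right)} = 11 + l$ ($j{\left(l \right)} = l + 11 = 11 + l$)
$K{\left(O \right)} = -60 - 4 O$ ($K{\left(O \right)} = - 4 \left(11 + \left(4 + O\right)\right) = - 4 \left(15 + O\right) = -60 - 4 O$)
$\sqrt{K{\left(\left(-5\right) 10 \right)} - -14894} = \sqrt{\left(-60 - 4 \left(\left(-5\right) 10\right)\right) - -14894} = \sqrt{\left(-60 - -200\right) + \left(-6400 + 21294\right)} = \sqrt{\left(-60 + 200\right) + 14894} = \sqrt{140 + 14894} = \sqrt{15034}$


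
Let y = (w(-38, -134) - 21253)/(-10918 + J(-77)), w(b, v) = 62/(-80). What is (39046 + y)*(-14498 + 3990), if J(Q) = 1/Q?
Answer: -3449471788072289/8406870 ≈ -4.1032e+8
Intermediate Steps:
w(b, v) = -31/40 (w(b, v) = 62*(-1/80) = -31/40)
y = 65461627/33627480 (y = (-31/40 - 21253)/(-10918 + 1/(-77)) = -850151/(40*(-10918 - 1/77)) = -850151/(40*(-840687/77)) = -850151/40*(-77/840687) = 65461627/33627480 ≈ 1.9467)
(39046 + y)*(-14498 + 3990) = (39046 + 65461627/33627480)*(-14498 + 3990) = (1313084045707/33627480)*(-10508) = -3449471788072289/8406870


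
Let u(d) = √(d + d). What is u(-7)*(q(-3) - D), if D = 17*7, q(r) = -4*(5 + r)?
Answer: -127*I*√14 ≈ -475.19*I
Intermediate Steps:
q(r) = -20 - 4*r
u(d) = √2*√d (u(d) = √(2*d) = √2*√d)
D = 119
u(-7)*(q(-3) - D) = (√2*√(-7))*((-20 - 4*(-3)) - 1*119) = (√2*(I*√7))*((-20 + 12) - 119) = (I*√14)*(-8 - 119) = (I*√14)*(-127) = -127*I*√14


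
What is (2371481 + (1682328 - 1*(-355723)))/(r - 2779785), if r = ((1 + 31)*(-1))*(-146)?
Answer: -4409532/2775113 ≈ -1.5890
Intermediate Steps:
r = 4672 (r = (32*(-1))*(-146) = -32*(-146) = 4672)
(2371481 + (1682328 - 1*(-355723)))/(r - 2779785) = (2371481 + (1682328 - 1*(-355723)))/(4672 - 2779785) = (2371481 + (1682328 + 355723))/(-2775113) = (2371481 + 2038051)*(-1/2775113) = 4409532*(-1/2775113) = -4409532/2775113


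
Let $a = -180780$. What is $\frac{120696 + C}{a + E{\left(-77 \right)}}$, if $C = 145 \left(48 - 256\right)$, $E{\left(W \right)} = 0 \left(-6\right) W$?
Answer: $- \frac{22634}{45195} \approx -0.50081$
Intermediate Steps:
$E{\left(W \right)} = 0$ ($E{\left(W \right)} = 0 W = 0$)
$C = -30160$ ($C = 145 \left(-208\right) = -30160$)
$\frac{120696 + C}{a + E{\left(-77 \right)}} = \frac{120696 - 30160}{-180780 + 0} = \frac{90536}{-180780} = 90536 \left(- \frac{1}{180780}\right) = - \frac{22634}{45195}$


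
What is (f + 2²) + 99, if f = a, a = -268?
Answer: -165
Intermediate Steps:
f = -268
(f + 2²) + 99 = (-268 + 2²) + 99 = (-268 + 4) + 99 = -264 + 99 = -165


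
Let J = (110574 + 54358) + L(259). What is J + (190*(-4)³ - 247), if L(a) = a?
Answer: 152784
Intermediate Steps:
J = 165191 (J = (110574 + 54358) + 259 = 164932 + 259 = 165191)
J + (190*(-4)³ - 247) = 165191 + (190*(-4)³ - 247) = 165191 + (190*(-64) - 247) = 165191 + (-12160 - 247) = 165191 - 12407 = 152784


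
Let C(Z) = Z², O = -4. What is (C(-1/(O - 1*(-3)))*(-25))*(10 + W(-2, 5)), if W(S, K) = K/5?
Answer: -275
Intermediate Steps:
W(S, K) = K/5 (W(S, K) = K*(⅕) = K/5)
(C(-1/(O - 1*(-3)))*(-25))*(10 + W(-2, 5)) = ((-1/(-4 - 1*(-3)))²*(-25))*(10 + (⅕)*5) = ((-1/(-4 + 3))²*(-25))*(10 + 1) = ((-1/(-1))²*(-25))*11 = ((-1*(-1))²*(-25))*11 = (1²*(-25))*11 = (1*(-25))*11 = -25*11 = -275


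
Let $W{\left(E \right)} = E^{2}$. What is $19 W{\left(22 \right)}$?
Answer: $9196$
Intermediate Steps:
$19 W{\left(22 \right)} = 19 \cdot 22^{2} = 19 \cdot 484 = 9196$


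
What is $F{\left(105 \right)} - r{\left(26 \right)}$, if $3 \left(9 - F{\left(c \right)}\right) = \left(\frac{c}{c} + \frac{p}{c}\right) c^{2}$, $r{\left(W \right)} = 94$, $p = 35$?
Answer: $-4985$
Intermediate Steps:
$F{\left(c \right)} = 9 - \frac{c^{2} \left(1 + \frac{35}{c}\right)}{3}$ ($F{\left(c \right)} = 9 - \frac{\left(\frac{c}{c} + \frac{35}{c}\right) c^{2}}{3} = 9 - \frac{\left(1 + \frac{35}{c}\right) c^{2}}{3} = 9 - \frac{c^{2} \left(1 + \frac{35}{c}\right)}{3}$)
$F{\left(105 \right)} - r{\left(26 \right)} = \left(9 - 1225 - \frac{105^{2}}{3}\right) - 94 = \left(9 - 1225 - 3675\right) - 94 = -4891 - 94 = -4985$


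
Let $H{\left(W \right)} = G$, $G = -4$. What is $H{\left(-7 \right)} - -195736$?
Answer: $195732$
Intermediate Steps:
$H{\left(W \right)} = -4$
$H{\left(-7 \right)} - -195736 = -4 - -195736 = -4 + 195736 = 195732$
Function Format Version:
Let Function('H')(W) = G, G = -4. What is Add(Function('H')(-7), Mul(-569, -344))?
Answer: 195732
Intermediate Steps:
Function('H')(W) = -4
Add(Function('H')(-7), Mul(-569, -344)) = Add(-4, Mul(-569, -344)) = Add(-4, 195736) = 195732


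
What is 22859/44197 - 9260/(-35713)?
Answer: 1225627687/1578407461 ≈ 0.77650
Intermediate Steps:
22859/44197 - 9260/(-35713) = 22859*(1/44197) - 9260*(-1/35713) = 22859/44197 + 9260/35713 = 1225627687/1578407461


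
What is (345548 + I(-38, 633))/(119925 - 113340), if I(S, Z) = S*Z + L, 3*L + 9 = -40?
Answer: 964433/19755 ≈ 48.820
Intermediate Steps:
L = -49/3 (L = -3 + (1/3)*(-40) = -3 - 40/3 = -49/3 ≈ -16.333)
I(S, Z) = -49/3 + S*Z (I(S, Z) = S*Z - 49/3 = -49/3 + S*Z)
(345548 + I(-38, 633))/(119925 - 113340) = (345548 + (-49/3 - 38*633))/(119925 - 113340) = (345548 + (-49/3 - 24054))/6585 = (345548 - 72211/3)*(1/6585) = (964433/3)*(1/6585) = 964433/19755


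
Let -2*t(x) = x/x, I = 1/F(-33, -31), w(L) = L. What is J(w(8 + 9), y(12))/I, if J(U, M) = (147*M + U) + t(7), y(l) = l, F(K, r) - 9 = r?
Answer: -39171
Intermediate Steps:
F(K, r) = 9 + r
I = -1/22 (I = 1/(9 - 31) = 1/(-22) = -1/22 ≈ -0.045455)
t(x) = -½ (t(x) = -x/(2*x) = -½*1 = -½)
J(U, M) = -½ + U + 147*M (J(U, M) = (147*M + U) - ½ = (U + 147*M) - ½ = -½ + U + 147*M)
J(w(8 + 9), y(12))/I = (-½ + (8 + 9) + 147*12)/(-1/22) = (-½ + 17 + 1764)*(-22) = (3561/2)*(-22) = -39171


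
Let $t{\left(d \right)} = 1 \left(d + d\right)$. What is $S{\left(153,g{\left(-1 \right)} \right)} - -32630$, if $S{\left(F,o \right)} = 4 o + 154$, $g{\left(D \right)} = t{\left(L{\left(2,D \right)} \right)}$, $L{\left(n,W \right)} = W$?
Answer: $32776$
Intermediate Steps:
$t{\left(d \right)} = 2 d$ ($t{\left(d \right)} = 1 \cdot 2 d = 2 d$)
$g{\left(D \right)} = 2 D$
$S{\left(F,o \right)} = 154 + 4 o$
$S{\left(153,g{\left(-1 \right)} \right)} - -32630 = \left(154 + 4 \cdot 2 \left(-1\right)\right) - -32630 = \left(154 + 4 \left(-2\right)\right) + 32630 = \left(154 - 8\right) + 32630 = 146 + 32630 = 32776$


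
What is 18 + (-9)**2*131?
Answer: 10629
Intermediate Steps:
18 + (-9)**2*131 = 18 + 81*131 = 18 + 10611 = 10629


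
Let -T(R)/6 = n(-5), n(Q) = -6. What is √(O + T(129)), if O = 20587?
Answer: √20623 ≈ 143.61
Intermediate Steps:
T(R) = 36 (T(R) = -6*(-6) = 36)
√(O + T(129)) = √(20587 + 36) = √20623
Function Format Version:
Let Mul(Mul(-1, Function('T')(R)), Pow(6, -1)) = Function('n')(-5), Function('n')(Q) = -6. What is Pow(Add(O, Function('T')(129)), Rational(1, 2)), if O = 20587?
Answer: Pow(20623, Rational(1, 2)) ≈ 143.61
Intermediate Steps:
Function('T')(R) = 36 (Function('T')(R) = Mul(-6, -6) = 36)
Pow(Add(O, Function('T')(129)), Rational(1, 2)) = Pow(Add(20587, 36), Rational(1, 2)) = Pow(20623, Rational(1, 2))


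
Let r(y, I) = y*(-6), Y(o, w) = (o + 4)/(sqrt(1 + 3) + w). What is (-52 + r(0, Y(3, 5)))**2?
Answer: 2704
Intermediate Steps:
Y(o, w) = (4 + o)/(2 + w) (Y(o, w) = (4 + o)/(sqrt(4) + w) = (4 + o)/(2 + w))
r(y, I) = -6*y
(-52 + r(0, Y(3, 5)))**2 = (-52 - 6*0)**2 = (-52 + 0)**2 = (-52)**2 = 2704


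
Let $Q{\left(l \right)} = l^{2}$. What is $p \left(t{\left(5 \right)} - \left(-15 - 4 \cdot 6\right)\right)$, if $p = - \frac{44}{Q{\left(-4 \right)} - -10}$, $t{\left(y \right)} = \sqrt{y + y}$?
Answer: $-66 - \frac{22 \sqrt{10}}{13} \approx -71.352$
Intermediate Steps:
$t{\left(y \right)} = \sqrt{2} \sqrt{y}$ ($t{\left(y \right)} = \sqrt{2 y} = \sqrt{2} \sqrt{y}$)
$p = - \frac{22}{13}$ ($p = - \frac{44}{\left(-4\right)^{2} - -10} = - \frac{44}{16 + 10} = - \frac{44}{26} = \left(-44\right) \frac{1}{26} = - \frac{22}{13} \approx -1.6923$)
$p \left(t{\left(5 \right)} - \left(-15 - 4 \cdot 6\right)\right) = - \frac{22 \left(\sqrt{2} \sqrt{5} - \left(-15 - 4 \cdot 6\right)\right)}{13} = - \frac{22 \left(\sqrt{10} - \left(-15 - 24\right)\right)}{13} = - \frac{22 \left(\sqrt{10} + \left(15 - -24\right)\right)}{13} = - \frac{22 \left(\sqrt{10} + \left(15 + 24\right)\right)}{13} = - \frac{22 \left(\sqrt{10} + 39\right)}{13} = - \frac{22 \left(39 + \sqrt{10}\right)}{13} = -66 - \frac{22 \sqrt{10}}{13}$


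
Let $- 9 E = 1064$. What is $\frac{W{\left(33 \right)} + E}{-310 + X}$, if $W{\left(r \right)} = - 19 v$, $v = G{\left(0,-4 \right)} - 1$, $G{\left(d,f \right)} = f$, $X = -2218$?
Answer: $\frac{209}{22752} \approx 0.009186$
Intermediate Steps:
$E = - \frac{1064}{9}$ ($E = \left(- \frac{1}{9}\right) 1064 = - \frac{1064}{9} \approx -118.22$)
$v = -5$ ($v = -4 - 1 = -5$)
$W{\left(r \right)} = 95$ ($W{\left(r \right)} = \left(-19\right) \left(-5\right) = 95$)
$\frac{W{\left(33 \right)} + E}{-310 + X} = \frac{95 - \frac{1064}{9}}{-310 - 2218} = - \frac{209}{9 \left(-2528\right)} = \left(- \frac{209}{9}\right) \left(- \frac{1}{2528}\right) = \frac{209}{22752}$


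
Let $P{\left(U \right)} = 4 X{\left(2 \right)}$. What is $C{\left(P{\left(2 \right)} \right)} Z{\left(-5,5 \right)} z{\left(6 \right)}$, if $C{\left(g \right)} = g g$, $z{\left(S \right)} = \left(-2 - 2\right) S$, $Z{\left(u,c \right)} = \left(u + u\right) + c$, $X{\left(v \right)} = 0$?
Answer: $0$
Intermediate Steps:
$Z{\left(u,c \right)} = c + 2 u$ ($Z{\left(u,c \right)} = 2 u + c = c + 2 u$)
$z{\left(S \right)} = - 4 S$
$P{\left(U \right)} = 0$ ($P{\left(U \right)} = 4 \cdot 0 = 0$)
$C{\left(g \right)} = g^{2}$
$C{\left(P{\left(2 \right)} \right)} Z{\left(-5,5 \right)} z{\left(6 \right)} = 0^{2} \left(5 + 2 \left(-5\right)\right) \left(\left(-4\right) 6\right) = 0 \left(5 - 10\right) \left(-24\right) = 0 \left(-5\right) \left(-24\right) = 0 \left(-24\right) = 0$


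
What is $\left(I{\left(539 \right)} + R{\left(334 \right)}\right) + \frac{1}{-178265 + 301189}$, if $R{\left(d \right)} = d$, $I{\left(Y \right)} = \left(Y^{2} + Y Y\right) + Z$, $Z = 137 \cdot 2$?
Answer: $\frac{71498744601}{122924} \approx 5.8165 \cdot 10^{5}$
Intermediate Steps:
$Z = 274$
$I{\left(Y \right)} = 274 + 2 Y^{2}$ ($I{\left(Y \right)} = \left(Y^{2} + Y Y\right) + 274 = \left(Y^{2} + Y^{2}\right) + 274 = 2 Y^{2} + 274 = 274 + 2 Y^{2}$)
$\left(I{\left(539 \right)} + R{\left(334 \right)}\right) + \frac{1}{-178265 + 301189} = \left(\left(274 + 2 \cdot 539^{2}\right) + 334\right) + \frac{1}{-178265 + 301189} = \left(\left(274 + 2 \cdot 290521\right) + 334\right) + \frac{1}{122924} = \left(\left(274 + 581042\right) + 334\right) + \frac{1}{122924} = \left(581316 + 334\right) + \frac{1}{122924} = 581650 + \frac{1}{122924} = \frac{71498744601}{122924}$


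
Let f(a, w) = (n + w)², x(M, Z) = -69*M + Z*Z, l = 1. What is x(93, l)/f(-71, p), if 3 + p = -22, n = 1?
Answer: -401/36 ≈ -11.139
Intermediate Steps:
p = -25 (p = -3 - 22 = -25)
x(M, Z) = Z² - 69*M (x(M, Z) = -69*M + Z² = Z² - 69*M)
f(a, w) = (1 + w)²
x(93, l)/f(-71, p) = (1² - 69*93)/((1 - 25)²) = (1 - 6417)/((-24)²) = -6416/576 = -6416*1/576 = -401/36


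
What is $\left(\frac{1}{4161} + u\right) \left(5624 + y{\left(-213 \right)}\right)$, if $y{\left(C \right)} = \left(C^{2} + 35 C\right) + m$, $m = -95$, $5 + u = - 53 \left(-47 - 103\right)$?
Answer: $\frac{478729493226}{1387} \approx 3.4515 \cdot 10^{8}$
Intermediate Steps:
$u = 7945$ ($u = -5 - 53 \left(-47 - 103\right) = -5 - -7950 = -5 + 7950 = 7945$)
$y{\left(C \right)} = -95 + C^{2} + 35 C$ ($y{\left(C \right)} = \left(C^{2} + 35 C\right) - 95 = -95 + C^{2} + 35 C$)
$\left(\frac{1}{4161} + u\right) \left(5624 + y{\left(-213 \right)}\right) = \left(\frac{1}{4161} + 7945\right) \left(5624 + \left(-95 + \left(-213\right)^{2} + 35 \left(-213\right)\right)\right) = \left(\frac{1}{4161} + 7945\right) \left(5624 - -37819\right) = \frac{33059146 \left(5624 + 37819\right)}{4161} = \frac{33059146}{4161} \cdot 43443 = \frac{478729493226}{1387}$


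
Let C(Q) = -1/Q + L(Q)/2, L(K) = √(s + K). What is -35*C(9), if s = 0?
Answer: -875/18 ≈ -48.611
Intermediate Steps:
L(K) = √K (L(K) = √(0 + K) = √K)
C(Q) = √Q/2 - 1/Q (C(Q) = -1/Q + √Q/2 = √Q/2 - 1/Q)
-35*C(9) = -35*(-2 + 9^(3/2))/(2*9) = -35*(-2 + 27)/(2*9) = -35*25/(2*9) = -35*25/18 = -875/18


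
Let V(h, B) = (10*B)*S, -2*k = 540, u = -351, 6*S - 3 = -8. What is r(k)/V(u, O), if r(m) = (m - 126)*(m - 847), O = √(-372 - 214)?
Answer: 663498*I*√586/7325 ≈ 2192.7*I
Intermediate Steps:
S = -⅚ (S = ½ + (⅙)*(-8) = ½ - 4/3 = -⅚ ≈ -0.83333)
k = -270 (k = -½*540 = -270)
O = I*√586 (O = √(-586) = I*√586 ≈ 24.207*I)
V(h, B) = -25*B/3 (V(h, B) = (10*B)*(-⅚) = -25*B/3)
r(m) = (-847 + m)*(-126 + m) (r(m) = (-126 + m)*(-847 + m) = (-847 + m)*(-126 + m))
r(k)/V(u, O) = (106722 + (-270)² - 973*(-270))/((-25*I*√586/3)) = (106722 + 72900 + 262710)/((-25*I*√586/3)) = 442332*(3*I*√586/14650) = 663498*I*√586/7325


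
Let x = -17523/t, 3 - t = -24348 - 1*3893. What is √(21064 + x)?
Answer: √4200688410673/14122 ≈ 145.13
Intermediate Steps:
t = 28244 (t = 3 - (-24348 - 1*3893) = 3 - (-24348 - 3893) = 3 - 1*(-28241) = 3 + 28241 = 28244)
x = -17523/28244 ≈ -0.62041
√(21064 + x) = √(21064 - 17523/28244) = √(594914093/28244) = √4200688410673/14122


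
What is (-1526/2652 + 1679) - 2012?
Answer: -442321/1326 ≈ -333.58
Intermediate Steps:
(-1526/2652 + 1679) - 2012 = (-1526*1/2652 + 1679) - 2012 = (-763/1326 + 1679) - 2012 = 2225591/1326 - 2012 = -442321/1326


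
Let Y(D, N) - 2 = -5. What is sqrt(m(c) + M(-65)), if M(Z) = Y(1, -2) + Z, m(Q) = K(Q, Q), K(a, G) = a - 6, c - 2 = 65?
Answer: I*sqrt(7) ≈ 2.6458*I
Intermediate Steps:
c = 67 (c = 2 + 65 = 67)
K(a, G) = -6 + a
m(Q) = -6 + Q
Y(D, N) = -3 (Y(D, N) = 2 - 5 = -3)
M(Z) = -3 + Z
sqrt(m(c) + M(-65)) = sqrt((-6 + 67) + (-3 - 65)) = sqrt(61 - 68) = sqrt(-7) = I*sqrt(7)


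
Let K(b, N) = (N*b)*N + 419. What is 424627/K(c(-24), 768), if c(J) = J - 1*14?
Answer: -424627/22412893 ≈ -0.018946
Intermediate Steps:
c(J) = -14 + J (c(J) = J - 14 = -14 + J)
K(b, N) = 419 + b*N² (K(b, N) = b*N² + 419 = 419 + b*N²)
424627/K(c(-24), 768) = 424627/(419 + (-14 - 24)*768²) = 424627/(419 - 38*589824) = 424627/(419 - 22413312) = 424627/(-22412893) = 424627*(-1/22412893) = -424627/22412893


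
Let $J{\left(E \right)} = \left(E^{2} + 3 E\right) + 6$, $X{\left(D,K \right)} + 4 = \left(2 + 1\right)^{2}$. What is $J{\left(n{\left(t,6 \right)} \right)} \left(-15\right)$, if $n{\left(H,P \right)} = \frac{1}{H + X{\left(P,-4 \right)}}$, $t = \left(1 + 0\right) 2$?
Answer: $- \frac{4740}{49} \approx -96.735$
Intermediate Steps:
$t = 2$ ($t = 1 \cdot 2 = 2$)
$X{\left(D,K \right)} = 5$ ($X{\left(D,K \right)} = -4 + \left(2 + 1\right)^{2} = -4 + 3^{2} = -4 + 9 = 5$)
$n{\left(H,P \right)} = \frac{1}{5 + H}$ ($n{\left(H,P \right)} = \frac{1}{H + 5} = \frac{1}{5 + H}$)
$J{\left(E \right)} = 6 + E^{2} + 3 E$
$J{\left(n{\left(t,6 \right)} \right)} \left(-15\right) = \left(6 + \left(\frac{1}{5 + 2}\right)^{2} + \frac{3}{5 + 2}\right) \left(-15\right) = \left(6 + \left(\frac{1}{7}\right)^{2} + \frac{3}{7}\right) \left(-15\right) = \left(6 + \left(\frac{1}{7}\right)^{2} + 3 \cdot \frac{1}{7}\right) \left(-15\right) = \left(6 + \frac{1}{49} + \frac{3}{7}\right) \left(-15\right) = \frac{316}{49} \left(-15\right) = - \frac{4740}{49}$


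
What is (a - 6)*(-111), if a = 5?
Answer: 111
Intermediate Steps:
(a - 6)*(-111) = (5 - 6)*(-111) = -1*(-111) = 111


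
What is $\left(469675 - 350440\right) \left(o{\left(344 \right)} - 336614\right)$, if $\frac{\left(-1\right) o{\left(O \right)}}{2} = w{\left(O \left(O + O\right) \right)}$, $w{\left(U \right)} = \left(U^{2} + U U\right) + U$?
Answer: $-26715239930775090$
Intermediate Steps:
$w{\left(U \right)} = U + 2 U^{2}$ ($w{\left(U \right)} = \left(U^{2} + U^{2}\right) + U = 2 U^{2} + U = U + 2 U^{2}$)
$o{\left(O \right)} = - 4 O^{2} \left(1 + 4 O^{2}\right)$ ($o{\left(O \right)} = - 2 O \left(O + O\right) \left(1 + 2 O \left(O + O\right)\right) = - 2 O 2 O \left(1 + 2 O 2 O\right) = - 2 \cdot 2 O^{2} \left(1 + 2 \cdot 2 O^{2}\right) = - 2 \cdot 2 O^{2} \left(1 + 4 O^{2}\right) = - 4 O^{2} \left(1 + 4 O^{2}\right)$)
$\left(469675 - 350440\right) \left(o{\left(344 \right)} - 336614\right) = \left(469675 - 350440\right) \left(344^{2} \left(-4 - 16 \cdot 344^{2}\right) - 336614\right) = 119235 \left(118336 \left(-4 - 1893376\right) - 336614\right) = 119235 \left(118336 \left(-1893380\right) - 336614\right) = 119235 \left(-224055015680 - 336614\right) = 119235 \left(-224055352294\right) = -26715239930775090$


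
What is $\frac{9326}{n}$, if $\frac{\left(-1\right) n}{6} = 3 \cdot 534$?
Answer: $- \frac{4663}{4806} \approx -0.97025$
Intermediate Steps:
$n = -9612$ ($n = - 6 \cdot 3 \cdot 534 = \left(-6\right) 1602 = -9612$)
$\frac{9326}{n} = \frac{9326}{-9612} = 9326 \left(- \frac{1}{9612}\right) = - \frac{4663}{4806}$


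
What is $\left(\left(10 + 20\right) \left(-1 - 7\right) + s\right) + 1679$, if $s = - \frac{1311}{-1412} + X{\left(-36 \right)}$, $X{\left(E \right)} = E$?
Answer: $\frac{1982347}{1412} \approx 1403.9$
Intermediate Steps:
$s = - \frac{49521}{1412}$ ($s = - \frac{1311}{-1412} - 36 = \left(-1311\right) \left(- \frac{1}{1412}\right) - 36 = \frac{1311}{1412} - 36 = - \frac{49521}{1412} \approx -35.072$)
$\left(\left(10 + 20\right) \left(-1 - 7\right) + s\right) + 1679 = \left(\left(10 + 20\right) \left(-1 - 7\right) - \frac{49521}{1412}\right) + 1679 = \left(30 \left(-8\right) - \frac{49521}{1412}\right) + 1679 = \left(-240 - \frac{49521}{1412}\right) + 1679 = - \frac{388401}{1412} + 1679 = \frac{1982347}{1412}$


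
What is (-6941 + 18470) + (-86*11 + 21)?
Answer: 10604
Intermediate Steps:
(-6941 + 18470) + (-86*11 + 21) = 11529 + (-946 + 21) = 11529 - 925 = 10604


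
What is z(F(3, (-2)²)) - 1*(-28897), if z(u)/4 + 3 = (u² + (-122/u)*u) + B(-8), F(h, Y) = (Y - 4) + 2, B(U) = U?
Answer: 28381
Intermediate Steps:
F(h, Y) = -2 + Y (F(h, Y) = (-4 + Y) + 2 = -2 + Y)
z(u) = -532 + 4*u² (z(u) = -12 + 4*((u² + (-122/u)*u) - 8) = -12 + 4*((u² - 122) - 8) = -12 + 4*((-122 + u²) - 8) = -12 + 4*(-130 + u²) = -12 + (-520 + 4*u²) = -532 + 4*u²)
z(F(3, (-2)²)) - 1*(-28897) = (-532 + 4*(-2 + (-2)²)²) - 1*(-28897) = (-532 + 4*(-2 + 4)²) + 28897 = (-532 + 4*2²) + 28897 = (-532 + 4*4) + 28897 = (-532 + 16) + 28897 = -516 + 28897 = 28381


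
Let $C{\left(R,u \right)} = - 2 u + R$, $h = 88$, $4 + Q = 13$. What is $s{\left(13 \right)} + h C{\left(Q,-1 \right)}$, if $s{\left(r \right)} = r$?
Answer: $981$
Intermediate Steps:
$Q = 9$ ($Q = -4 + 13 = 9$)
$C{\left(R,u \right)} = R - 2 u$
$s{\left(13 \right)} + h C{\left(Q,-1 \right)} = 13 + 88 \left(9 - -2\right) = 13 + 88 \left(9 + 2\right) = 13 + 88 \cdot 11 = 13 + 968 = 981$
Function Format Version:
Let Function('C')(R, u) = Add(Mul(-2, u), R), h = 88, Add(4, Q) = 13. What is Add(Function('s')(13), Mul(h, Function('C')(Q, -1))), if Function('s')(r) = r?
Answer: 981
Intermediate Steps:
Q = 9 (Q = Add(-4, 13) = 9)
Function('C')(R, u) = Add(R, Mul(-2, u))
Add(Function('s')(13), Mul(h, Function('C')(Q, -1))) = Add(13, Mul(88, Add(9, Mul(-2, -1)))) = Add(13, Mul(88, Add(9, 2))) = Add(13, Mul(88, 11)) = Add(13, 968) = 981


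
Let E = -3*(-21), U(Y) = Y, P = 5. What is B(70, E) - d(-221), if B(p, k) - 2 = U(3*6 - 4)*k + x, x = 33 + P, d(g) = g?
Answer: 1143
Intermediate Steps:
x = 38 (x = 33 + 5 = 38)
E = 63
B(p, k) = 40 + 14*k (B(p, k) = 2 + ((3*6 - 4)*k + 38) = 2 + ((18 - 4)*k + 38) = 2 + (14*k + 38) = 2 + (38 + 14*k) = 40 + 14*k)
B(70, E) - d(-221) = (40 + 14*63) - 1*(-221) = (40 + 882) + 221 = 922 + 221 = 1143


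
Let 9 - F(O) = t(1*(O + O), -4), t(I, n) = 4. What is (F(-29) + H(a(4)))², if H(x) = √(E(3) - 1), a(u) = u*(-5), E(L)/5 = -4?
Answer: (5 + I*√21)² ≈ 4.0 + 45.826*I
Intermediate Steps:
E(L) = -20 (E(L) = 5*(-4) = -20)
a(u) = -5*u
H(x) = I*√21 (H(x) = √(-20 - 1) = √(-21) = I*√21)
F(O) = 5 (F(O) = 9 - 1*4 = 9 - 4 = 5)
(F(-29) + H(a(4)))² = (5 + I*√21)²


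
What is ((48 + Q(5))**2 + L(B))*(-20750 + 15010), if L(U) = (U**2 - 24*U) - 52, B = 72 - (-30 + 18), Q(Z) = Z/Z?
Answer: -42412860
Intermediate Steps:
Q(Z) = 1
B = 84 (B = 72 - 1*(-12) = 72 + 12 = 84)
L(U) = -52 + U**2 - 24*U
((48 + Q(5))**2 + L(B))*(-20750 + 15010) = ((48 + 1)**2 + (-52 + 84**2 - 24*84))*(-20750 + 15010) = (49**2 + (-52 + 7056 - 2016))*(-5740) = (2401 + 4988)*(-5740) = 7389*(-5740) = -42412860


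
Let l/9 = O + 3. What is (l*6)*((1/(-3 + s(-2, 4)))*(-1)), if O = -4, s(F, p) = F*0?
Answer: -18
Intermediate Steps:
s(F, p) = 0
l = -9 (l = 9*(-4 + 3) = 9*(-1) = -9)
(l*6)*((1/(-3 + s(-2, 4)))*(-1)) = (-9*6)*((1/(-3 + 0))*(-1)) = -54*1/(-3)*(-1) = -54*(-⅓*1)*(-1) = -(-18)*(-1) = -54*⅓ = -18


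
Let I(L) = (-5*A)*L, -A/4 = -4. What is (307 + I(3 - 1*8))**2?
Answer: 499849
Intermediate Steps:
A = 16 (A = -4*(-4) = 16)
I(L) = -80*L (I(L) = (-5*16)*L = -80*L)
(307 + I(3 - 1*8))**2 = (307 - 80*(3 - 1*8))**2 = (307 - 80*(3 - 8))**2 = (307 - 80*(-5))**2 = (307 + 400)**2 = 707**2 = 499849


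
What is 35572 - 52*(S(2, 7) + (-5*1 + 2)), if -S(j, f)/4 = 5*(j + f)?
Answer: 45088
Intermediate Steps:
S(j, f) = -20*f - 20*j (S(j, f) = -20*(j + f) = -20*(f + j) = -4*(5*f + 5*j) = -20*f - 20*j)
35572 - 52*(S(2, 7) + (-5*1 + 2)) = 35572 - 52*((-20*7 - 20*2) + (-5*1 + 2)) = 35572 - 52*((-140 - 40) + (-5 + 2)) = 35572 - 52*(-180 - 3) = 35572 - 52*(-183) = 35572 - 1*(-9516) = 35572 + 9516 = 45088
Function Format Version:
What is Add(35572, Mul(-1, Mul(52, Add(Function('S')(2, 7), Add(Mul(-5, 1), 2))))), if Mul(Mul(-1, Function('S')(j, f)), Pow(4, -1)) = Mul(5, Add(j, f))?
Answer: 45088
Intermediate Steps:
Function('S')(j, f) = Add(Mul(-20, f), Mul(-20, j)) (Function('S')(j, f) = Mul(-4, Mul(5, Add(j, f))) = Mul(-4, Mul(5, Add(f, j))) = Mul(-4, Add(Mul(5, f), Mul(5, j))) = Add(Mul(-20, f), Mul(-20, j)))
Add(35572, Mul(-1, Mul(52, Add(Function('S')(2, 7), Add(Mul(-5, 1), 2))))) = Add(35572, Mul(-1, Mul(52, Add(Add(Mul(-20, 7), Mul(-20, 2)), Add(Mul(-5, 1), 2))))) = Add(35572, Mul(-1, Mul(52, Add(Add(-140, -40), Add(-5, 2))))) = Add(35572, Mul(-1, Mul(52, Add(-180, -3)))) = Add(35572, Mul(-1, Mul(52, -183))) = Add(35572, Mul(-1, -9516)) = Add(35572, 9516) = 45088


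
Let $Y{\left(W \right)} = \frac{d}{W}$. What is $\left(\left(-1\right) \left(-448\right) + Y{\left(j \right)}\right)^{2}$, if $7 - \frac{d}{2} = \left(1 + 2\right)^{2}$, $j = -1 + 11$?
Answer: $\frac{5008644}{25} \approx 2.0035 \cdot 10^{5}$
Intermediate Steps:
$j = 10$
$d = -4$ ($d = 14 - 2 \left(1 + 2\right)^{2} = 14 - 2 \cdot 3^{2} = 14 - 18 = -4$)
$Y{\left(W \right)} = - \frac{4}{W}$
$\left(\left(-1\right) \left(-448\right) + Y{\left(j \right)}\right)^{2} = \left(\left(-1\right) \left(-448\right) - \frac{4}{10}\right)^{2} = \left(448 - \frac{2}{5}\right)^{2} = \left(\frac{2238}{5}\right)^{2} = \frac{5008644}{25}$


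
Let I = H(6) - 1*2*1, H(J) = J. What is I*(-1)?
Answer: -4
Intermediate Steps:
I = 4 (I = 6 - 1*2*1 = 6 - 2*1 = 6 - 2 = 4)
I*(-1) = 4*(-1) = -4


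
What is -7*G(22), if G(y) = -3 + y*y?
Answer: -3367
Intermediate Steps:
G(y) = -3 + y²
-7*G(22) = -7*(-3 + 22²) = -7*(-3 + 484) = -7*481 = -3367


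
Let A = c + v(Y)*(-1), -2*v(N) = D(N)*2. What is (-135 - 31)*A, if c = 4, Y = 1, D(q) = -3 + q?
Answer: -332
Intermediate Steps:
v(N) = 3 - N (v(N) = -(-3 + N)*2/2 = -(-6 + 2*N)/2 = 3 - N)
A = 2 (A = 4 + (3 - 1*1)*(-1) = 4 + (3 - 1)*(-1) = 4 + 2*(-1) = 4 - 2 = 2)
(-135 - 31)*A = (-135 - 31)*2 = -166*2 = -332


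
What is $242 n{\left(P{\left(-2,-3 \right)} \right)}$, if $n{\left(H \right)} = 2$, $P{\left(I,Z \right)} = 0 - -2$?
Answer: $484$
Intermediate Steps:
$P{\left(I,Z \right)} = 2$ ($P{\left(I,Z \right)} = 0 + 2 = 2$)
$242 n{\left(P{\left(-2,-3 \right)} \right)} = 242 \cdot 2 = 484$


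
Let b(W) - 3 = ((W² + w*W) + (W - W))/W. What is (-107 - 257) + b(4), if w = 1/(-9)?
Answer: -3214/9 ≈ -357.11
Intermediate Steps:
w = -⅑ ≈ -0.11111
b(W) = 3 + (W² - W/9)/W (b(W) = 3 + ((W² - W/9) + (W - W))/W = 3 + ((W² - W/9) + 0)/W = 3 + (W² - W/9)/W)
(-107 - 257) + b(4) = (-107 - 257) + (26/9 + 4) = -364 + 62/9 = -3214/9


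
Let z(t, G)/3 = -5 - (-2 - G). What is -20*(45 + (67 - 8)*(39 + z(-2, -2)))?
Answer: -29220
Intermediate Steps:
z(t, G) = -9 + 3*G (z(t, G) = 3*(-5 - (-2 - G)) = 3*(-5 + (2 + G)) = 3*(-3 + G) = -9 + 3*G)
-20*(45 + (67 - 8)*(39 + z(-2, -2))) = -20*(45 + (67 - 8)*(39 + (-9 + 3*(-2)))) = -20*(45 + 59*(39 + (-9 - 6))) = -20*(45 + 59*(39 - 15)) = -20*(45 + 59*24) = -20*(45 + 1416) = -20*1461 = -29220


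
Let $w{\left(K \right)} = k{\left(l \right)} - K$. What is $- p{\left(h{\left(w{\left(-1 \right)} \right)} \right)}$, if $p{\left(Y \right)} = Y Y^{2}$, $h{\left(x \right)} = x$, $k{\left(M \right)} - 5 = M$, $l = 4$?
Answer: $-1000$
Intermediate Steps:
$k{\left(M \right)} = 5 + M$
$w{\left(K \right)} = 9 - K$ ($w{\left(K \right)} = \left(5 + 4\right) - K = 9 - K$)
$p{\left(Y \right)} = Y^{3}$
$- p{\left(h{\left(w{\left(-1 \right)} \right)} \right)} = - \left(9 - -1\right)^{3} = - \left(9 + 1\right)^{3} = - 10^{3} = \left(-1\right) 1000 = -1000$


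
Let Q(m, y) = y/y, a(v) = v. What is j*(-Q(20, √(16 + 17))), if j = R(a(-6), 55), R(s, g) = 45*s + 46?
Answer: 224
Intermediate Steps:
Q(m, y) = 1
R(s, g) = 46 + 45*s
j = -224 (j = 46 + 45*(-6) = 46 - 270 = -224)
j*(-Q(20, √(16 + 17))) = -(-224) = -224*(-1) = 224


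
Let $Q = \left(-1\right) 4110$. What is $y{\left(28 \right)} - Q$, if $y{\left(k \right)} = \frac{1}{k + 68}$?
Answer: $\frac{394561}{96} \approx 4110.0$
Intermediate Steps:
$y{\left(k \right)} = \frac{1}{68 + k}$
$Q = -4110$
$y{\left(28 \right)} - Q = \frac{1}{68 + 28} - -4110 = \frac{1}{96} + 4110 = \frac{394561}{96}$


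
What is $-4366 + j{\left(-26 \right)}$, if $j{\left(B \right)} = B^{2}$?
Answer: $-3690$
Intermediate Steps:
$-4366 + j{\left(-26 \right)} = -4366 + \left(-26\right)^{2} = -4366 + 676 = -3690$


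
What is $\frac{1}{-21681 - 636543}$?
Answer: $- \frac{1}{658224} \approx -1.5192 \cdot 10^{-6}$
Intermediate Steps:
$\frac{1}{-21681 - 636543} = \frac{1}{-658224} = - \frac{1}{658224}$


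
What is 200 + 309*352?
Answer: 108968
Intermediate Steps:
200 + 309*352 = 200 + 108768 = 108968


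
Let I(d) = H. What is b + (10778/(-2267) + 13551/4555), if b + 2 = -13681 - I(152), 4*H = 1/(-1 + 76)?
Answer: -8478695846917/619571100 ≈ -13685.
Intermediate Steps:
H = 1/300 (H = 1/(4*(-1 + 76)) = (1/4)/75 = (1/4)*(1/75) = 1/300 ≈ 0.0033333)
I(d) = 1/300
b = -4104901/300 (b = -2 + (-13681 - 1*1/300) = -2 + (-13681 - 1/300) = -2 - 4104301/300 = -4104901/300 ≈ -13683.)
b + (10778/(-2267) + 13551/4555) = -4104901/300 + (10778/(-2267) + 13551/4555) = -4104901/300 + (10778*(-1/2267) + 13551*(1/4555)) = -4104901/300 + (-10778/2267 + 13551/4555) = -4104901/300 - 18373673/10326185 = -8478695846917/619571100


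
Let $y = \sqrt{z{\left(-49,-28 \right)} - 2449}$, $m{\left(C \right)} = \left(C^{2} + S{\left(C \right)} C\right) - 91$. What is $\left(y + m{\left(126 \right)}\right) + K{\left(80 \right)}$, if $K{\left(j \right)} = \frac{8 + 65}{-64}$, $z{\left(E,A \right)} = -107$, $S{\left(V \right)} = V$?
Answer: $\frac{2026231}{64} + 6 i \sqrt{71} \approx 31660.0 + 50.557 i$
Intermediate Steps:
$K{\left(j \right)} = - \frac{73}{64}$ ($K{\left(j \right)} = 73 \left(- \frac{1}{64}\right) = - \frac{73}{64}$)
$m{\left(C \right)} = -91 + 2 C^{2}$ ($m{\left(C \right)} = \left(C^{2} + C C\right) - 91 = \left(C^{2} + C^{2}\right) - 91 = 2 C^{2} - 91 = -91 + 2 C^{2}$)
$y = 6 i \sqrt{71}$ ($y = \sqrt{-107 - 2449} = \sqrt{-2556} = 6 i \sqrt{71} \approx 50.557 i$)
$\left(y + m{\left(126 \right)}\right) + K{\left(80 \right)} = \left(6 i \sqrt{71} - \left(91 - 2 \cdot 126^{2}\right)\right) - \frac{73}{64} = \left(6 i \sqrt{71} + \left(-91 + 2 \cdot 15876\right)\right) - \frac{73}{64} = \left(6 i \sqrt{71} + \left(-91 + 31752\right)\right) - \frac{73}{64} = \left(6 i \sqrt{71} + 31661\right) - \frac{73}{64} = \left(31661 + 6 i \sqrt{71}\right) - \frac{73}{64} = \frac{2026231}{64} + 6 i \sqrt{71}$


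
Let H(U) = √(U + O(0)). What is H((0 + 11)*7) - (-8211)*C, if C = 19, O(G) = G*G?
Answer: 156009 + √77 ≈ 1.5602e+5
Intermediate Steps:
O(G) = G²
H(U) = √U (H(U) = √(U + 0²) = √(U + 0) = √U)
H((0 + 11)*7) - (-8211)*C = √((0 + 11)*7) - (-8211)*19 = √(11*7) - 1*(-156009) = √77 + 156009 = 156009 + √77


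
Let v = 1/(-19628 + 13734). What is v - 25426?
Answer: -149860845/5894 ≈ -25426.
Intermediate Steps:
v = -1/5894 (v = 1/(-5894) = -1/5894 ≈ -0.00016966)
v - 25426 = -1/5894 - 25426 = -149860845/5894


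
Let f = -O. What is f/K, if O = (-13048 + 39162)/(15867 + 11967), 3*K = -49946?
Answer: 13057/231699494 ≈ 5.6353e-5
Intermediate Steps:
K = -49946/3 (K = (⅓)*(-49946) = -49946/3 ≈ -16649.)
O = 13057/13917 (O = 26114/27834 = 26114*(1/27834) = 13057/13917 ≈ 0.93820)
f = -13057/13917 (f = -1*13057/13917 = -13057/13917 ≈ -0.93820)
f/K = -13057/(13917*(-49946/3)) = -13057/13917*(-3/49946) = 13057/231699494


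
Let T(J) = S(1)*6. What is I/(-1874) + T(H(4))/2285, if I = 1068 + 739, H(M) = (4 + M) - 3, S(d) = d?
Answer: -4117751/4282090 ≈ -0.96162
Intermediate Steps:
H(M) = 1 + M
I = 1807
T(J) = 6 (T(J) = 1*6 = 6)
I/(-1874) + T(H(4))/2285 = 1807/(-1874) + 6/2285 = 1807*(-1/1874) + 6*(1/2285) = -1807/1874 + 6/2285 = -4117751/4282090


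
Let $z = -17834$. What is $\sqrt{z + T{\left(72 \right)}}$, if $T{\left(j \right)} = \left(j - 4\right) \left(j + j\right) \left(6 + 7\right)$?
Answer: $\sqrt{109462} \approx 330.85$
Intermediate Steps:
$T{\left(j \right)} = 26 j \left(-4 + j\right)$ ($T{\left(j \right)} = \left(-4 + j\right) 2 j 13 = 2 j \left(-4 + j\right) 13 = 26 j \left(-4 + j\right)$)
$\sqrt{z + T{\left(72 \right)}} = \sqrt{-17834 + 26 \cdot 72 \left(-4 + 72\right)} = \sqrt{-17834 + 26 \cdot 72 \cdot 68} = \sqrt{-17834 + 127296} = \sqrt{109462}$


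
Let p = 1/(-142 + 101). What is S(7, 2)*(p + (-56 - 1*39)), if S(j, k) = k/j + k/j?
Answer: -15584/287 ≈ -54.300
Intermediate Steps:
S(j, k) = 2*k/j
p = -1/41 (p = 1/(-41) = -1/41 ≈ -0.024390)
S(7, 2)*(p + (-56 - 1*39)) = (2*2/7)*(-1/41 + (-56 - 1*39)) = (2*2*(⅐))*(-1/41 + (-56 - 39)) = 4*(-1/41 - 95)/7 = (4/7)*(-3896/41) = -15584/287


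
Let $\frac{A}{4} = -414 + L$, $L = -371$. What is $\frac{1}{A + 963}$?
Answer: $- \frac{1}{2177} \approx -0.00045935$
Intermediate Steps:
$A = -3140$ ($A = 4 \left(-414 - 371\right) = 4 \left(-785\right) = -3140$)
$\frac{1}{A + 963} = \frac{1}{-3140 + 963} = \frac{1}{-2177} = - \frac{1}{2177}$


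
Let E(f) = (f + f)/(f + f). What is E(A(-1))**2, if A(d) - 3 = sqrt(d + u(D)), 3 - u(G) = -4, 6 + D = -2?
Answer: 1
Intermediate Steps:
D = -8 (D = -6 - 2 = -8)
u(G) = 7 (u(G) = 3 - 1*(-4) = 3 + 4 = 7)
A(d) = 3 + sqrt(7 + d) (A(d) = 3 + sqrt(d + 7) = 3 + sqrt(7 + d))
E(f) = 1 (E(f) = (2*f)/((2*f)) = (2*f)*(1/(2*f)) = 1)
E(A(-1))**2 = 1**2 = 1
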